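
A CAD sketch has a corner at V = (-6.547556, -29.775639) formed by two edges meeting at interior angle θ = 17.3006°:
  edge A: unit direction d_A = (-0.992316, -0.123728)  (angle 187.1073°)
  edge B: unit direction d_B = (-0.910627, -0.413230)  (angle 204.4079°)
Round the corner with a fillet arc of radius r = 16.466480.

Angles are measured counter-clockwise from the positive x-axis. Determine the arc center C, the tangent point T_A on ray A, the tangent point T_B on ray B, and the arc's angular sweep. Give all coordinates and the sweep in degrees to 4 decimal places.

center=(-111.9153,-59.5075) T_A=(-113.9527,-43.1675) T_B=(-105.1108,-74.5023) sweep=162.6994

bisector direction at 195.7576° = (-0.962419,-0.271568)
center distance |VC| = r/sin(θ/2) = 16.466480/sin(8.6503°) = 109.482161
C = V + |VC|·bis = (-111.9153,-59.5075)
T_A = V + ((C−V)·d_A)·d_A = V + 108.2368·d_A = (-113.9527,-43.1675)
T_B = V + ((C−V)·d_B)·d_B = V + 108.2368·d_B = (-105.1108,-74.5023)
sweep = 180° − θ = 162.6994°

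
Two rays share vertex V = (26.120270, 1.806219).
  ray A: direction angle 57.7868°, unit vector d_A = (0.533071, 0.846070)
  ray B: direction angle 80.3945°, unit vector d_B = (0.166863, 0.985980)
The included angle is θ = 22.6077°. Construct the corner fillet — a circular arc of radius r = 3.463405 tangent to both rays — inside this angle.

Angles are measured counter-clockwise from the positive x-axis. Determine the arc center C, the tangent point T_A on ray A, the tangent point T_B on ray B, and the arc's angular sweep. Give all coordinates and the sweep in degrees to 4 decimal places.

center=(32.4263,18.3120) T_A=(35.3566,16.4657) T_B=(29.0114,18.8899) sweep=157.3923

bisector direction at 69.0906° = (0.356890,0.934146)
center distance |VC| = r/sin(θ/2) = 3.463405/sin(11.3039°) = 17.669349
C = V + |VC|·bis = (32.4263,18.3120)
T_A = V + ((C−V)·d_A)·d_A = V + 17.3266·d_A = (35.3566,16.4657)
T_B = V + ((C−V)·d_B)·d_B = V + 17.3266·d_B = (29.0114,18.8899)
sweep = 180° − θ = 157.3923°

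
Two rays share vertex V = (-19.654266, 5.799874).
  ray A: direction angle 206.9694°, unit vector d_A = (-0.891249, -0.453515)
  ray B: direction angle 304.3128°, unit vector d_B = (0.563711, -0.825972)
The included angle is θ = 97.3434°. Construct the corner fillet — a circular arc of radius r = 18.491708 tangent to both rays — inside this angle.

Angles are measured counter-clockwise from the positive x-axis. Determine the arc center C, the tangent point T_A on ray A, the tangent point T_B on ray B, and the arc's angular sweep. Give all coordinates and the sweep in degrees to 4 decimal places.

center=(-25.7611,-18.0557) T_A=(-34.1474,-1.5750) T_B=(-10.4875,-7.6317) sweep=82.6566

bisector direction at 255.6411° = (-0.247995,-0.968761)
center distance |VC| = r/sin(θ/2) = 18.491708/sin(48.6717°) = 24.624812
C = V + |VC|·bis = (-25.7611,-18.0557)
T_A = V + ((C−V)·d_A)·d_A = V + 16.2616·d_A = (-34.1474,-1.5750)
T_B = V + ((C−V)·d_B)·d_B = V + 16.2616·d_B = (-10.4875,-7.6317)
sweep = 180° − θ = 82.6566°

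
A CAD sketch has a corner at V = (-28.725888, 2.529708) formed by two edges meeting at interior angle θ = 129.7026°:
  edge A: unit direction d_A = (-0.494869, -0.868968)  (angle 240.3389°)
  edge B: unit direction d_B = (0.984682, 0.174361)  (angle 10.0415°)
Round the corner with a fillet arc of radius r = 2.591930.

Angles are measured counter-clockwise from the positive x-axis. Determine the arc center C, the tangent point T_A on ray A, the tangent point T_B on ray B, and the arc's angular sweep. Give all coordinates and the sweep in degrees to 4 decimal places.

center=(-27.0758,0.1897) T_A=(-29.3281,1.4723) T_B=(-27.5277,2.7419) sweep=50.2974

bisector direction at 305.1902° = (0.576293,-0.817243)
center distance |VC| = r/sin(θ/2) = 2.591930/sin(64.8513°) = 2.863353
C = V + |VC|·bis = (-27.0758,0.1897)
T_A = V + ((C−V)·d_A)·d_A = V + 1.2168·d_A = (-29.3281,1.4723)
T_B = V + ((C−V)·d_B)·d_B = V + 1.2168·d_B = (-27.5277,2.7419)
sweep = 180° − θ = 50.2974°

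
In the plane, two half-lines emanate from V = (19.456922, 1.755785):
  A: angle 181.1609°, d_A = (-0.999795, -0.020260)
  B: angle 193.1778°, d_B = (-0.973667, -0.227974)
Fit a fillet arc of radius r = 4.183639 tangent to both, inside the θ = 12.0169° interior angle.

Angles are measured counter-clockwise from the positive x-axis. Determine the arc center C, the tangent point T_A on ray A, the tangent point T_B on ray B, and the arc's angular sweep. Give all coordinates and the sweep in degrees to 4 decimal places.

bisector direction at 187.1694° = (-0.992182,-0.124802)
center distance |VC| = r/sin(θ/2) = 4.183639/sin(6.0084°) = 39.967840
C = V + |VC|·bis = (-20.1984,-3.2323)
T_A = V + ((C−V)·d_A)·d_A = V + 39.7483·d_A = (-20.2832,0.9505)
T_B = V + ((C−V)·d_B)·d_B = V + 39.7483·d_B = (-19.2447,-7.3058)
sweep = 180° − θ = 167.9831°

center=(-20.1984,-3.2323) T_A=(-20.2832,0.9505) T_B=(-19.2447,-7.3058) sweep=167.9831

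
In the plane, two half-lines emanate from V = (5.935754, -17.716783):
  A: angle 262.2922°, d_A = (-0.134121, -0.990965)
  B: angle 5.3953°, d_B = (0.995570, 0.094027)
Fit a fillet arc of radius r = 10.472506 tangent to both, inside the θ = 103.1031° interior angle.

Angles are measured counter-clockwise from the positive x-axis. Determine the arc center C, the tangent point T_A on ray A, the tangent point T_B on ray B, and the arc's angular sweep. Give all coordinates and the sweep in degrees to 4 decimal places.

bisector direction at 313.8438° = (0.692694,-0.721232)
center distance |VC| = r/sin(θ/2) = 10.472506/sin(51.5515°) = 13.371980
C = V + |VC|·bis = (15.1984,-27.3611)
T_A = V + ((C−V)·d_A)·d_A = V + 8.3148·d_A = (4.8206,-25.9565)
T_B = V + ((C−V)·d_B)·d_B = V + 8.3148·d_B = (14.2138,-16.9350)
sweep = 180° − θ = 76.8969°

center=(15.1984,-27.3611) T_A=(4.8206,-25.9565) T_B=(14.2138,-16.9350) sweep=76.8969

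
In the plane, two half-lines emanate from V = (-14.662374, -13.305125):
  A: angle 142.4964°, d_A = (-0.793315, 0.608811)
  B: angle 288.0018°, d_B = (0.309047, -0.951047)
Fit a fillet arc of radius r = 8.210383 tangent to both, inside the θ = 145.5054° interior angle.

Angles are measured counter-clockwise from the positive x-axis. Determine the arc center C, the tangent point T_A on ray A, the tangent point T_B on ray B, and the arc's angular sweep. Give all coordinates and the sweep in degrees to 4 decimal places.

center=(-21.6831,-18.2667) T_A=(-16.6845,-11.7533) T_B=(-13.8746,-15.7293) sweep=34.4946

bisector direction at 215.2491° = (-0.816651,-0.577132)
center distance |VC| = r/sin(θ/2) = 8.210383/sin(72.7527°) = 8.596954
C = V + |VC|·bis = (-21.6831,-18.2667)
T_A = V + ((C−V)·d_A)·d_A = V + 2.5490·d_A = (-16.6845,-11.7533)
T_B = V + ((C−V)·d_B)·d_B = V + 2.5490·d_B = (-13.8746,-15.7293)
sweep = 180° − θ = 34.4946°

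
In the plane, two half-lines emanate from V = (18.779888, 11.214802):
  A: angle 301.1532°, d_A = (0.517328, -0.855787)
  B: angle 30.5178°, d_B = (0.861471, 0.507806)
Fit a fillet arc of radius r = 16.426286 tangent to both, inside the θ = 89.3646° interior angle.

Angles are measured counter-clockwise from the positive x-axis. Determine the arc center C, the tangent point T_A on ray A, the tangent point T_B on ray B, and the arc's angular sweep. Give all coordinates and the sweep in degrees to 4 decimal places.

bisector direction at 345.8355° = (0.969597,-0.244707)
center distance |VC| = r/sin(θ/2) = 16.426286/sin(44.6823°) = 23.360165
C = V + |VC|·bis = (41.4298,5.4984)
T_A = V + ((C−V)·d_A)·d_A = V + 16.6095·d_A = (27.3724,-2.9994)
T_B = V + ((C−V)·d_B)·d_B = V + 16.6095·d_B = (33.0885,19.6492)
sweep = 180° − θ = 90.6354°

center=(41.4298,5.4984) T_A=(27.3724,-2.9994) T_B=(33.0885,19.6492) sweep=90.6354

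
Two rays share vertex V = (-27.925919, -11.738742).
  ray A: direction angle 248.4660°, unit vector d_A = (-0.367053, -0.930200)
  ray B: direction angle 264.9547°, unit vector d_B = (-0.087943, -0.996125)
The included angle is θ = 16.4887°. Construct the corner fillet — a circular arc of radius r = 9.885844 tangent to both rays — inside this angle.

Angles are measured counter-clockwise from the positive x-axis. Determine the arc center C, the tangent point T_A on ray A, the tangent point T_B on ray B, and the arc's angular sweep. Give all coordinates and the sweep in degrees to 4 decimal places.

bisector direction at 256.7104° = (-0.229874,-0.973220)
center distance |VC| = r/sin(θ/2) = 9.885844/sin(8.2444°) = 68.941329
C = V + |VC|·bis = (-43.7737,-78.8339)
T_A = V + ((C−V)·d_A)·d_A = V + 68.2289·d_A = (-52.9695,-75.2052)
T_B = V + ((C−V)·d_B)·d_B = V + 68.2289·d_B = (-33.9262,-79.7032)
sweep = 180° − θ = 163.5113°

center=(-43.7737,-78.8339) T_A=(-52.9695,-75.2052) T_B=(-33.9262,-79.7032) sweep=163.5113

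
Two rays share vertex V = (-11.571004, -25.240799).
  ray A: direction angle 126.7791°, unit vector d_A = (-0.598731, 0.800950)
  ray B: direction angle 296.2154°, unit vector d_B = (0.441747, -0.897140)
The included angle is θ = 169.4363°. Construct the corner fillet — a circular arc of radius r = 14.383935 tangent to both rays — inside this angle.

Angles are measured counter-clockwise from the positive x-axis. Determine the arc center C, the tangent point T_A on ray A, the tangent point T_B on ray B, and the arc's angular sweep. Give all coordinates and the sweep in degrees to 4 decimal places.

bisector direction at 211.4972° = (-0.852665,-0.522458)
center distance |VC| = r/sin(θ/2) = 14.383935/sin(84.7181°) = 14.445271
C = V + |VC|·bis = (-23.8880,-32.7878)
T_A = V + ((C−V)·d_A)·d_A = V + 1.3298·d_A = (-12.3672,-24.1757)
T_B = V + ((C−V)·d_B)·d_B = V + 1.3298·d_B = (-10.9836,-26.4338)
sweep = 180° − θ = 10.5637°

center=(-23.8880,-32.7878) T_A=(-12.3672,-24.1757) T_B=(-10.9836,-26.4338) sweep=10.5637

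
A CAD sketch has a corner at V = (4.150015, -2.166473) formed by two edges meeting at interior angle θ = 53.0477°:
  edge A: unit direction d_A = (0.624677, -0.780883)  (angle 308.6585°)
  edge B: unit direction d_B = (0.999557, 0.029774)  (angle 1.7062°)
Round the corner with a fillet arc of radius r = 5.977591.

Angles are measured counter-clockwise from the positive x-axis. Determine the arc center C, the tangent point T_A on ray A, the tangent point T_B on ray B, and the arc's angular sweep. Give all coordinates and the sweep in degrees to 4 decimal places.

center=(16.2994,-7.7848) T_A=(11.6316,-11.5189) T_B=(16.1214,-1.8099) sweep=126.9523

bisector direction at 335.1823° = (0.907648,-0.419732)
center distance |VC| = r/sin(θ/2) = 5.977591/sin(26.5238°) = 13.385554
C = V + |VC|·bis = (16.2994,-7.7848)
T_A = V + ((C−V)·d_A)·d_A = V + 11.9767·d_A = (11.6316,-11.5189)
T_B = V + ((C−V)·d_B)·d_B = V + 11.9767·d_B = (16.1214,-1.8099)
sweep = 180° − θ = 126.9523°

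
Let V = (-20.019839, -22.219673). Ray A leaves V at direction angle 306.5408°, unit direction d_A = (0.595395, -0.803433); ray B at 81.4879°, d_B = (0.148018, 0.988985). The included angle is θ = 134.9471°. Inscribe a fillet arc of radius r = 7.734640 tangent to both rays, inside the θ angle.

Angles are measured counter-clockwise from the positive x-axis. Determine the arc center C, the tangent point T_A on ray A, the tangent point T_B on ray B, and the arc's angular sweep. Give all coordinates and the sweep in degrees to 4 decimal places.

center=(-11.8956,-20.1919) T_A=(-18.1098,-24.7971) T_B=(-19.5450,-19.0470) sweep=45.0529

bisector direction at 14.0143° = (0.970235,0.242165)
center distance |VC| = r/sin(θ/2) = 7.734640/sin(67.4736°) = 8.373516
C = V + |VC|·bis = (-11.8956,-20.1919)
T_A = V + ((C−V)·d_A)·d_A = V + 3.2080·d_A = (-18.1098,-24.7971)
T_B = V + ((C−V)·d_B)·d_B = V + 3.2080·d_B = (-19.5450,-19.0470)
sweep = 180° − θ = 45.0529°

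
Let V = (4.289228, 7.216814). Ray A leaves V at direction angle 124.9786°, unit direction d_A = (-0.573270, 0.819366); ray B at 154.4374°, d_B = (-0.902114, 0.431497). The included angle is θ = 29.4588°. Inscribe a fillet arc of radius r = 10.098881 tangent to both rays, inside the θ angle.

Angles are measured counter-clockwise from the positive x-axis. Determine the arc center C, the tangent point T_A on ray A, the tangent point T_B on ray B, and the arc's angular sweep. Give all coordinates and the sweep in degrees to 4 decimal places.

bisector direction at 139.7080° = (-0.762759,0.646683)
center distance |VC| = r/sin(θ/2) = 10.098881/sin(14.7294°) = 39.719617
C = V + |VC|·bis = (-26.0073,32.9028)
T_A = V + ((C−V)·d_A)·d_A = V + 38.4143·d_A = (-17.7326,38.6922)
T_B = V + ((C−V)·d_B)·d_B = V + 38.4143·d_B = (-30.3649,23.7925)
sweep = 180° − θ = 150.5412°

center=(-26.0073,32.9028) T_A=(-17.7326,38.6922) T_B=(-30.3649,23.7925) sweep=150.5412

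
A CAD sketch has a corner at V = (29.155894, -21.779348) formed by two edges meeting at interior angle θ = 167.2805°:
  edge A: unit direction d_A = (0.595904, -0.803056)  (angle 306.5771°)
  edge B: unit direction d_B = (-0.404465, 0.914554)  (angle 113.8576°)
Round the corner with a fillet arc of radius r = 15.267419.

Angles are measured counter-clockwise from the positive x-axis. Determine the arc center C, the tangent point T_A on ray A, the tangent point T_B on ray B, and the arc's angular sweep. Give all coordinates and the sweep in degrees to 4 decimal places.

center=(42.4305,-14.0480) T_A=(30.1699,-23.1459) T_B=(28.4676,-20.2231) sweep=12.7195

bisector direction at 30.2174° = (0.864122,0.503282)
center distance |VC| = r/sin(θ/2) = 15.267419/sin(83.6402°) = 15.361957
C = V + |VC|·bis = (42.4305,-14.0480)
T_A = V + ((C−V)·d_A)·d_A = V + 1.7017·d_A = (30.1699,-23.1459)
T_B = V + ((C−V)·d_B)·d_B = V + 1.7017·d_B = (28.4676,-20.2231)
sweep = 180° − θ = 12.7195°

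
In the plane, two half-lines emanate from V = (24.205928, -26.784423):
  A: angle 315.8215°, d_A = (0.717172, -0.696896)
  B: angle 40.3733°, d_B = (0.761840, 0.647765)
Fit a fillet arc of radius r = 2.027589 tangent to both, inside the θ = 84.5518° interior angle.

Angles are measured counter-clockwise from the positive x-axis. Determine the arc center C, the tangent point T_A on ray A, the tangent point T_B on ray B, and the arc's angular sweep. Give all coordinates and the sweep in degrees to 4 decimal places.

center=(27.2184,-26.8845) T_A=(25.8053,-28.3386) T_B=(25.9050,-25.3398) sweep=95.4482

bisector direction at 358.0974° = (0.999449,-0.033201)
center distance |VC| = r/sin(θ/2) = 2.027589/sin(42.2759°) = 3.014100
C = V + |VC|·bis = (27.2184,-26.8845)
T_A = V + ((C−V)·d_A)·d_A = V + 2.2302·d_A = (25.8053,-28.3386)
T_B = V + ((C−V)·d_B)·d_B = V + 2.2302·d_B = (25.9050,-25.3398)
sweep = 180° − θ = 95.4482°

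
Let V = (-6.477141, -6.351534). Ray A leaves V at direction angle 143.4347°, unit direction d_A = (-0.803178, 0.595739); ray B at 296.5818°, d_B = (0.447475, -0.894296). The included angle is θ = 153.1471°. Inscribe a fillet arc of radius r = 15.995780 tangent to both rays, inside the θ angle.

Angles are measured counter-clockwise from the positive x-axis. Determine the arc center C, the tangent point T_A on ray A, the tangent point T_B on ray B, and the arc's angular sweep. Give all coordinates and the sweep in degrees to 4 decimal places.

center=(-19.0734,-16.9241) T_A=(-9.5441,-4.0767) T_B=(-4.7684,-9.7664) sweep=26.8529

bisector direction at 220.0083° = (-0.765952,-0.642898)
center distance |VC| = r/sin(θ/2) = 15.995780/sin(76.5735°) = 16.445249
C = V + |VC|·bis = (-19.0734,-16.9241)
T_A = V + ((C−V)·d_A)·d_A = V + 3.8185·d_A = (-9.5441,-4.0767)
T_B = V + ((C−V)·d_B)·d_B = V + 3.8185·d_B = (-4.7684,-9.7664)
sweep = 180° − θ = 26.8529°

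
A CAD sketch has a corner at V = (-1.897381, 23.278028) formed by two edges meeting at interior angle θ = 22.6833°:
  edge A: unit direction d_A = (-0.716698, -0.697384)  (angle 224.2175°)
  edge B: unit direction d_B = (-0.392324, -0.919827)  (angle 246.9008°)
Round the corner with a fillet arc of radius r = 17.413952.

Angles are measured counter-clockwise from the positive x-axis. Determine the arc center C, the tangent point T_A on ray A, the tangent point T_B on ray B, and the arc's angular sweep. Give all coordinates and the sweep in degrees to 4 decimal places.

center=(-51.9767,-49.7493) T_A=(-64.1209,-37.2687) T_B=(-35.9589,-56.5812) sweep=157.3167

bisector direction at 235.5591° = (-0.565555,-0.824710)
center distance |VC| = r/sin(θ/2) = 17.413952/sin(11.3416°) = 88.549002
C = V + |VC|·bis = (-51.9767,-49.7493)
T_A = V + ((C−V)·d_A)·d_A = V + 86.8198·d_A = (-64.1209,-37.2687)
T_B = V + ((C−V)·d_B)·d_B = V + 86.8198·d_B = (-35.9589,-56.5812)
sweep = 180° − θ = 157.3167°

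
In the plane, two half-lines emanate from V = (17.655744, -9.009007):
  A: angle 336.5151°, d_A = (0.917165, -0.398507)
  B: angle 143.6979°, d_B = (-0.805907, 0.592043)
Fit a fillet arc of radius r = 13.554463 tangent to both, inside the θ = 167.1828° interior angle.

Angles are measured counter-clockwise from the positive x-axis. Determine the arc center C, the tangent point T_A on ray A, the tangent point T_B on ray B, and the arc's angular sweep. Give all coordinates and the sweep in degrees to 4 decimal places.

center=(24.4536,2.8160) T_A=(19.0521,-9.6157) T_B=(16.4288,-8.1077) sweep=12.8172

bisector direction at 60.1065° = (0.498389,0.866953)
center distance |VC| = r/sin(θ/2) = 13.554463/sin(83.5914°) = 13.639695
C = V + |VC|·bis = (24.4536,2.8160)
T_A = V + ((C−V)·d_A)·d_A = V + 1.5224·d_A = (19.0521,-9.6157)
T_B = V + ((C−V)·d_B)·d_B = V + 1.5224·d_B = (16.4288,-8.1077)
sweep = 180° − θ = 12.8172°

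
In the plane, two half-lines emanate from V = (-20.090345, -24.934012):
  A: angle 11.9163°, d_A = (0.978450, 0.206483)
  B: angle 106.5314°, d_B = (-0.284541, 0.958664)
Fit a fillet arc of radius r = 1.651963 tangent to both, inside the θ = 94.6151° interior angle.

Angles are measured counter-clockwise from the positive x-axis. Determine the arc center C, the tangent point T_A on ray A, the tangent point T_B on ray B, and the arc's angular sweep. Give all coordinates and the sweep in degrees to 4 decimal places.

center=(-18.9403,-23.0030) T_A=(-18.5992,-24.6193) T_B=(-20.5240,-23.4730) sweep=85.3849

bisector direction at 59.2238° = (0.511685,0.859173)
center distance |VC| = r/sin(θ/2) = 1.651963/sin(47.3075°) = 2.247557
C = V + |VC|·bis = (-18.9403,-23.0030)
T_A = V + ((C−V)·d_A)·d_A = V + 1.5240·d_A = (-18.5992,-24.6193)
T_B = V + ((C−V)·d_B)·d_B = V + 1.5240·d_B = (-20.5240,-23.4730)
sweep = 180° − θ = 85.3849°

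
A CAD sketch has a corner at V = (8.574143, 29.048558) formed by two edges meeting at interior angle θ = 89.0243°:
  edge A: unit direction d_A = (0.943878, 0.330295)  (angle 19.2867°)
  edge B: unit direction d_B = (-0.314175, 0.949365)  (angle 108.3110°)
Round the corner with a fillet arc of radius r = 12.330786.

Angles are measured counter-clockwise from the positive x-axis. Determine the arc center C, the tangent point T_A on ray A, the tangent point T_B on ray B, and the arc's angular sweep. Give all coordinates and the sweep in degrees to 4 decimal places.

bisector direction at 63.7989° = (0.441524,0.897250)
center distance |VC| = r/sin(θ/2) = 12.330786/sin(44.5121°) = 17.588762
C = V + |VC|·bis = (16.3400,44.8301)
T_A = V + ((C−V)·d_A)·d_A = V + 12.5426·d_A = (20.4128,33.1913)
T_B = V + ((C−V)·d_B)·d_B = V + 12.5426·d_B = (4.6336,40.9560)
sweep = 180° − θ = 90.9757°

center=(16.3400,44.8301) T_A=(20.4128,33.1913) T_B=(4.6336,40.9560) sweep=90.9757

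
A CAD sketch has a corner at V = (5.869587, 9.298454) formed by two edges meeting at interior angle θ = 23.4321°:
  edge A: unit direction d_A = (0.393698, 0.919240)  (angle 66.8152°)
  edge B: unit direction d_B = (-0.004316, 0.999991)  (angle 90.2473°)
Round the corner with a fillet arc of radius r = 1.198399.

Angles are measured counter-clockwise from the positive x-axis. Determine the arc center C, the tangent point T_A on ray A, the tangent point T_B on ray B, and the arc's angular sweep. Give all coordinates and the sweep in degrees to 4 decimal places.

center=(7.0430,15.0823) T_A=(8.1446,14.6105) T_B=(5.8446,15.0771) sweep=156.5679

bisector direction at 78.5312° = (0.198833,0.980033)
center distance |VC| = r/sin(θ/2) = 1.198399/sin(11.7160°) = 5.901653
C = V + |VC|·bis = (7.0430,15.0823)
T_A = V + ((C−V)·d_A)·d_A = V + 5.7787·d_A = (8.1446,14.6105)
T_B = V + ((C−V)·d_B)·d_B = V + 5.7787·d_B = (5.8446,15.0771)
sweep = 180° − θ = 156.5679°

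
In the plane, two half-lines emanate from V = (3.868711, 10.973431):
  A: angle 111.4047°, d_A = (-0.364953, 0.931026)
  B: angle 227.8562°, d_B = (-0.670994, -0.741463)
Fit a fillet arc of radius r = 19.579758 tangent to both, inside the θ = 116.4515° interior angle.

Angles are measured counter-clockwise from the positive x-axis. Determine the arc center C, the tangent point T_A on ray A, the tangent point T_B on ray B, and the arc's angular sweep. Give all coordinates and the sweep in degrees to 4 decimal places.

center=(-18.7866,15.1190) T_A=(-0.5574,22.2647) T_B=(-4.2690,1.9811) sweep=63.5485

bisector direction at 169.6304° = (-0.983667,0.179996)
center distance |VC| = r/sin(θ/2) = 19.579758/sin(58.2257°) = 23.031502
C = V + |VC|·bis = (-18.7866,15.1190)
T_A = V + ((C−V)·d_A)·d_A = V + 12.1278·d_A = (-0.5574,22.2647)
T_B = V + ((C−V)·d_B)·d_B = V + 12.1278·d_B = (-4.2690,1.9811)
sweep = 180° − θ = 63.5485°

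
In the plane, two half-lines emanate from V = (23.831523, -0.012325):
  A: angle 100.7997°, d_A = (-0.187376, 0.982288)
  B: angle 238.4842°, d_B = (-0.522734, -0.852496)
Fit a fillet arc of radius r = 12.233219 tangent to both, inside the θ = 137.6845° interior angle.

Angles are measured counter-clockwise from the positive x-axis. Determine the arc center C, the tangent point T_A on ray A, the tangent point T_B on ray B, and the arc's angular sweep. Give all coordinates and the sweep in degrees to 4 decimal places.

bisector direction at 169.6420° = (-0.983703,0.179799)
center distance |VC| = r/sin(θ/2) = 12.233219/sin(68.8423°) = 13.117465
C = V + |VC|·bis = (10.9278,2.3462)
T_A = V + ((C−V)·d_A)·d_A = V + 4.7346·d_A = (22.9444,4.6384)
T_B = V + ((C−V)·d_B)·d_B = V + 4.7346·d_B = (21.3566,-4.0485)
sweep = 180° − θ = 42.3155°

center=(10.9278,2.3462) T_A=(22.9444,4.6384) T_B=(21.3566,-4.0485) sweep=42.3155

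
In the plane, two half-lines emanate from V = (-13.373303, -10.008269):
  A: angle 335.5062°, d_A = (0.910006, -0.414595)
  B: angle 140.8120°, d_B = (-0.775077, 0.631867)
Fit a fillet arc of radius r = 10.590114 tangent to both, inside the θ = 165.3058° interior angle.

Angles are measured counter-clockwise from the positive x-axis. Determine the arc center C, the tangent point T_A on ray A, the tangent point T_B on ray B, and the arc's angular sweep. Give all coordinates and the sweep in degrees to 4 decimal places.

center=(-7.7401,-0.9373) T_A=(-12.1307,-10.5744) T_B=(-14.4317,-9.1455) sweep=14.6942

bisector direction at 58.1591° = (0.527562,0.849516)
center distance |VC| = r/sin(θ/2) = 10.590114/sin(82.6529°) = 10.677782
C = V + |VC|·bis = (-7.7401,-0.9373)
T_A = V + ((C−V)·d_A)·d_A = V + 1.3655·d_A = (-12.1307,-10.5744)
T_B = V + ((C−V)·d_B)·d_B = V + 1.3655·d_B = (-14.4317,-9.1455)
sweep = 180° − θ = 14.6942°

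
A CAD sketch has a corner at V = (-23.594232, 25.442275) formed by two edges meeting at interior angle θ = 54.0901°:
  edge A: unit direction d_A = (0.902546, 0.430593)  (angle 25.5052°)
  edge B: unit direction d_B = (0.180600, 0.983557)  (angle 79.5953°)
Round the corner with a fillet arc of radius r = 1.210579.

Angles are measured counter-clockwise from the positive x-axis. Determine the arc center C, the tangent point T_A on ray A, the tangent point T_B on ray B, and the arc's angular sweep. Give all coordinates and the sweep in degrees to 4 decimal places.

center=(-21.9753,27.5559) T_A=(-21.4540,26.4633) T_B=(-23.1660,27.7746) sweep=125.9099

bisector direction at 52.5502° = (0.608065,0.793887)
center distance |VC| = r/sin(θ/2) = 1.210579/sin(27.0450°) = 2.662422
C = V + |VC|·bis = (-21.9753,27.5559)
T_A = V + ((C−V)·d_A)·d_A = V + 2.3713·d_A = (-21.4540,26.4633)
T_B = V + ((C−V)·d_B)·d_B = V + 2.3713·d_B = (-23.1660,27.7746)
sweep = 180° − θ = 125.9099°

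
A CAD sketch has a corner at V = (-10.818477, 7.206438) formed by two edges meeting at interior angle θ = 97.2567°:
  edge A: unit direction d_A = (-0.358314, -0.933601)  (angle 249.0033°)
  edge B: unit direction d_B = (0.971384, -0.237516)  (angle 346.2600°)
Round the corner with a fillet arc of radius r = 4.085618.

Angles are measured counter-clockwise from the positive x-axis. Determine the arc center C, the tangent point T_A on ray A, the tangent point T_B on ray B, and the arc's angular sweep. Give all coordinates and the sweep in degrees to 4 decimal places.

bisector direction at 297.6317° = (0.463786,-0.885948)
center distance |VC| = r/sin(θ/2) = 4.085618/sin(48.6283°) = 5.444310
C = V + |VC|·bis = (-8.2935,2.3831)
T_A = V + ((C−V)·d_A)·d_A = V + 3.5984·d_A = (-12.1078,3.8470)
T_B = V + ((C−V)·d_B)·d_B = V + 3.5984·d_B = (-7.3231,6.3518)
sweep = 180° − θ = 82.7433°

center=(-8.2935,2.3831) T_A=(-12.1078,3.8470) T_B=(-7.3231,6.3518) sweep=82.7433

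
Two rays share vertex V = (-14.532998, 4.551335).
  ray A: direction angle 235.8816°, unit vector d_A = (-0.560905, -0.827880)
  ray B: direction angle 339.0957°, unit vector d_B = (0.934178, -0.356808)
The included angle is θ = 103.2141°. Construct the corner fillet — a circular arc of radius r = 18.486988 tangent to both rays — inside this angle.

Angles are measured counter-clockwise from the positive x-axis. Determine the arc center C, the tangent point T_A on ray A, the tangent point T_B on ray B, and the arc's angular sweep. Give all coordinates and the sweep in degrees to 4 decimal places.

center=(-7.4446,-17.9456) T_A=(-22.7496,-7.5762) T_B=(-0.8483,-0.6755) sweep=76.7859

bisector direction at 287.4887° = (0.300517,-0.953777)
center distance |VC| = r/sin(θ/2) = 18.486988/sin(51.6071°) = 23.587265
C = V + |VC|·bis = (-7.4446,-17.9456)
T_A = V + ((C−V)·d_A)·d_A = V + 14.6489·d_A = (-22.7496,-7.5762)
T_B = V + ((C−V)·d_B)·d_B = V + 14.6489·d_B = (-0.8483,-0.6755)
sweep = 180° − θ = 76.7859°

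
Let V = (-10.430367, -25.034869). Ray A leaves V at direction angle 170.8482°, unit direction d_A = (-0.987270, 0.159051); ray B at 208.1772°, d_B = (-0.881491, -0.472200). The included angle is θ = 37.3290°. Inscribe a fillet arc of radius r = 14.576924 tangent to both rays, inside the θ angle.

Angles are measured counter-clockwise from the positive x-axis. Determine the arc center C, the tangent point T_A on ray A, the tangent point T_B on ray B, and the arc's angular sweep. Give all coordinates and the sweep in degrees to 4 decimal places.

center=(-55.3532,-32.5626) T_A=(-53.0347,-18.1712) T_B=(-48.4700,-45.4120) sweep=142.6710

bisector direction at 189.5127° = (-0.986249,-0.165266)
center distance |VC| = r/sin(θ/2) = 14.576924/sin(18.6645°) = 45.549180
C = V + |VC|·bis = (-55.3532,-32.5626)
T_A = V + ((C−V)·d_A)·d_A = V + 43.1537·d_A = (-53.0347,-18.1712)
T_B = V + ((C−V)·d_B)·d_B = V + 43.1537·d_B = (-48.4700,-45.4120)
sweep = 180° − θ = 142.6710°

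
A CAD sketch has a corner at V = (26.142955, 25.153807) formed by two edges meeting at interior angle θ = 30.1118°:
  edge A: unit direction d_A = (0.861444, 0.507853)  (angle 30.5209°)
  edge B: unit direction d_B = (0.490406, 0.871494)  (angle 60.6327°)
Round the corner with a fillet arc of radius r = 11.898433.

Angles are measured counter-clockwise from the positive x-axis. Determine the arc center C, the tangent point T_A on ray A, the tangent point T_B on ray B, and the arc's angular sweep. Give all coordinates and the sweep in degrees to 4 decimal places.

center=(58.2045,57.8674) T_A=(64.2471,47.6176) T_B=(47.8350,63.7025) sweep=149.8882

bisector direction at 45.5768° = (0.699953,0.714189)
center distance |VC| = r/sin(θ/2) = 11.898433/sin(15.0559°) = 45.805254
C = V + |VC|·bis = (58.2045,57.8674)
T_A = V + ((C−V)·d_A)·d_A = V + 44.2329·d_A = (64.2471,47.6176)
T_B = V + ((C−V)·d_B)·d_B = V + 44.2329·d_B = (47.8350,63.7025)
sweep = 180° − θ = 149.8882°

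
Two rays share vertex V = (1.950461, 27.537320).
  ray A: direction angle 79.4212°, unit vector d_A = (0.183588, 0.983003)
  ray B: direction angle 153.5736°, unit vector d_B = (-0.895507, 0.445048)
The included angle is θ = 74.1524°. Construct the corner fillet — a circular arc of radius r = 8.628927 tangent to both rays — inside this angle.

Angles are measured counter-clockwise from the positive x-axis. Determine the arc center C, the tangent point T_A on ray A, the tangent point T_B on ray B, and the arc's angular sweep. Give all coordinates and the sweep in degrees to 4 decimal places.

center=(-4.4354,40.3467) T_A=(4.0469,38.7626) T_B=(-8.2756,32.6195) sweep=105.8476

bisector direction at 116.4974° = (-0.446157,0.894955)
center distance |VC| = r/sin(θ/2) = 8.628927/sin(37.0762°) = 14.312923
C = V + |VC|·bis = (-4.4354,40.3467)
T_A = V + ((C−V)·d_A)·d_A = V + 11.4193·d_A = (4.0469,38.7626)
T_B = V + ((C−V)·d_B)·d_B = V + 11.4193·d_B = (-8.2756,32.6195)
sweep = 180° − θ = 105.8476°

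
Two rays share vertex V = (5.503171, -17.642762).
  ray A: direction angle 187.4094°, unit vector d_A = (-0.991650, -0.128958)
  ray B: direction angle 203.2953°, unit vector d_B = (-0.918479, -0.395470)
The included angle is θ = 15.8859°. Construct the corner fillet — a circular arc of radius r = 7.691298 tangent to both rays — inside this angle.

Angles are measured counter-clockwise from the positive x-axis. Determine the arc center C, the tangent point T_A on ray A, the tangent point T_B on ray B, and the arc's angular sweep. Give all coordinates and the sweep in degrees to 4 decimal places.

center=(-48.1693,-32.3786) T_A=(-49.1612,-24.7515) T_B=(-45.1276,-39.4429) sweep=164.1141

bisector direction at 195.3524° = (-0.964316,-0.264754)
center distance |VC| = r/sin(θ/2) = 7.691298/sin(7.9429°) = 55.658617
C = V + |VC|·bis = (-48.1693,-32.3786)
T_A = V + ((C−V)·d_A)·d_A = V + 55.1246·d_A = (-49.1612,-24.7515)
T_B = V + ((C−V)·d_B)·d_B = V + 55.1246·d_B = (-45.1276,-39.4429)
sweep = 180° − θ = 164.1141°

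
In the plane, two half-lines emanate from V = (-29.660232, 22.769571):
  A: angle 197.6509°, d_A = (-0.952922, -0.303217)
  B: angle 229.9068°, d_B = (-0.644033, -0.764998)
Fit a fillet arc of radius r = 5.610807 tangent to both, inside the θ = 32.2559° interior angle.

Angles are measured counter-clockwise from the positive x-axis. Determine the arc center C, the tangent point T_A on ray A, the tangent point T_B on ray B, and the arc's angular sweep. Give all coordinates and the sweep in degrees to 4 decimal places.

bisector direction at 213.7789° = (-0.831190,-0.555989)
center distance |VC| = r/sin(θ/2) = 5.610807/sin(16.1279°) = 20.198503
C = V + |VC|·bis = (-46.4490,11.5394)
T_A = V + ((C−V)·d_A)·d_A = V + 19.4036·d_A = (-48.1503,16.8861)
T_B = V + ((C−V)·d_B)·d_B = V + 19.4036·d_B = (-42.1568,7.9259)
sweep = 180° − θ = 147.7441°

center=(-46.4490,11.5394) T_A=(-48.1503,16.8861) T_B=(-42.1568,7.9259) sweep=147.7441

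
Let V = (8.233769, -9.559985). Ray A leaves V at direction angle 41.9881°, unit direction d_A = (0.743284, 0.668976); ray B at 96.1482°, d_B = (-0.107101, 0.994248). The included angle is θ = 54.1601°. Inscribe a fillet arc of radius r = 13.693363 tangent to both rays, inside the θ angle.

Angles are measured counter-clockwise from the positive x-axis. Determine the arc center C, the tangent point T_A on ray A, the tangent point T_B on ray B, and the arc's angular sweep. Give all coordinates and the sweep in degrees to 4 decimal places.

center=(18.9800,18.5347) T_A=(28.1405,8.3566) T_B=(5.3654,17.0681) sweep=125.8399

bisector direction at 69.0682° = (0.357257,0.934006)
center distance |VC| = r/sin(θ/2) = 13.693363/sin(27.0800°) = 30.079773
C = V + |VC|·bis = (18.9800,18.5347)
T_A = V + ((C−V)·d_A)·d_A = V + 26.7822·d_A = (28.1405,8.3566)
T_B = V + ((C−V)·d_B)·d_B = V + 26.7822·d_B = (5.3654,17.0681)
sweep = 180° − θ = 125.8399°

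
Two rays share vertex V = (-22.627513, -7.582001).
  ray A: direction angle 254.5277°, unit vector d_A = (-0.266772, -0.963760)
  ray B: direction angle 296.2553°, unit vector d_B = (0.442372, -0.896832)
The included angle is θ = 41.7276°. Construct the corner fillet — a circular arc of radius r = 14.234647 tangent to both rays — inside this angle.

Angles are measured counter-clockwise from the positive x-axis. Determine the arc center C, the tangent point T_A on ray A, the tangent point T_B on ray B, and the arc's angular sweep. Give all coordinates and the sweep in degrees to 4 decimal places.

center=(-18.8721,-47.3736) T_A=(-32.5908,-43.5761) T_B=(-6.1060,-41.0766) sweep=138.2724

bisector direction at 275.3915° = (0.093961,-0.995576)
center distance |VC| = r/sin(θ/2) = 14.234647/sin(20.8638°) = 39.968382
C = V + |VC|·bis = (-18.8721,-47.3736)
T_A = V + ((C−V)·d_A)·d_A = V + 37.3476·d_A = (-32.5908,-43.5761)
T_B = V + ((C−V)·d_B)·d_B = V + 37.3476·d_B = (-6.1060,-41.0766)
sweep = 180° − θ = 138.2724°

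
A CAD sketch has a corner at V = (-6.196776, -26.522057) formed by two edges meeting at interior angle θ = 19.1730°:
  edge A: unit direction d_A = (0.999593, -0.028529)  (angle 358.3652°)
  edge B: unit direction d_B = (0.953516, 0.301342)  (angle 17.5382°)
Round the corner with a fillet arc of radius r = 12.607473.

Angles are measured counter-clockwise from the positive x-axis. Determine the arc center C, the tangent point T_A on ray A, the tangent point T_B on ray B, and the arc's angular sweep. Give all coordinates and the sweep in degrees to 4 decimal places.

bisector direction at 7.9517° = (0.990385,0.138338)
center distance |VC| = r/sin(θ/2) = 12.607473/sin(9.5865°) = 75.703998
C = V + |VC|·bis = (68.7793,-16.0493)
T_A = V + ((C−V)·d_A)·d_A = V + 74.6468·d_A = (68.4197,-28.6516)
T_B = V + ((C−V)·d_B)·d_B = V + 74.6468·d_B = (64.9802,-4.0279)
sweep = 180° − θ = 160.8270°

center=(68.7793,-16.0493) T_A=(68.4197,-28.6516) T_B=(64.9802,-4.0279) sweep=160.8270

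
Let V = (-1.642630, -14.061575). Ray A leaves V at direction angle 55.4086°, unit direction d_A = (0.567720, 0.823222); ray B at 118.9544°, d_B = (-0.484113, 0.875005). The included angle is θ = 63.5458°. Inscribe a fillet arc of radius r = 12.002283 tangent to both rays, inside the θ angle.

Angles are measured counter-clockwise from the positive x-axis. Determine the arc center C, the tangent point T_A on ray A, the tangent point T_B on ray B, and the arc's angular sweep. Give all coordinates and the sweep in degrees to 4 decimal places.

bisector direction at 87.1815° = (0.049172,0.998790)
center distance |VC| = r/sin(θ/2) = 12.002283/sin(31.7729°) = 22.794032
C = V + |VC|·bis = (-0.5218,8.7049)
T_A = V + ((C−V)·d_A)·d_A = V + 19.3782·d_A = (9.3587,1.8909)
T_B = V + ((C−V)·d_B)·d_B = V + 19.3782·d_B = (-11.0239,2.8944)
sweep = 180° − θ = 116.4542°

center=(-0.5218,8.7049) T_A=(9.3587,1.8909) T_B=(-11.0239,2.8944) sweep=116.4542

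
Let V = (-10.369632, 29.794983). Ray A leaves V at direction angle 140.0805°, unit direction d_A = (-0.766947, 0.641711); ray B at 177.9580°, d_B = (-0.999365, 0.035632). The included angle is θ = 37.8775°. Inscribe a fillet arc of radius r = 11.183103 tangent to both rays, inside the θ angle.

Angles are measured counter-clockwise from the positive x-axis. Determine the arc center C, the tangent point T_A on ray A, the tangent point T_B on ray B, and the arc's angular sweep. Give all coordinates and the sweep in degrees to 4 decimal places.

center=(-42.5417,42.1323) T_A=(-35.3654,50.7091) T_B=(-42.9402,30.9563) sweep=142.1225

bisector direction at 159.0193° = (-0.933701,0.358054)
center distance |VC| = r/sin(θ/2) = 11.183103/sin(18.9387°) = 34.456494
C = V + |VC|·bis = (-42.5417,42.1323)
T_A = V + ((C−V)·d_A)·d_A = V + 32.5912·d_A = (-35.3654,50.7091)
T_B = V + ((C−V)·d_B)·d_B = V + 32.5912·d_B = (-42.9402,30.9563)
sweep = 180° − θ = 142.1225°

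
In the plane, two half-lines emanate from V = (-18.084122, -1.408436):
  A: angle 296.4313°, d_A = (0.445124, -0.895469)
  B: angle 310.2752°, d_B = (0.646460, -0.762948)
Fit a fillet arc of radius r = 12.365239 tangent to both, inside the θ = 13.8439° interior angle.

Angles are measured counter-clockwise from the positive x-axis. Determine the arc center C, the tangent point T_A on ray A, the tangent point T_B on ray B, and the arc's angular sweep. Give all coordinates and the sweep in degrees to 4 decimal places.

bisector direction at 303.3533° = (0.549799,-0.835297)
center distance |VC| = r/sin(θ/2) = 12.365239/sin(6.9219°) = 102.601484
C = V + |VC|·bis = (38.3261,-87.1111)
T_A = V + ((C−V)·d_A)·d_A = V + 101.8536·d_A = (27.2534,-92.6152)
T_B = V + ((C−V)·d_B)·d_B = V + 101.8536·d_B = (47.7601,-79.1175)
sweep = 180° − θ = 166.1561°

center=(38.3261,-87.1111) T_A=(27.2534,-92.6152) T_B=(47.7601,-79.1175) sweep=166.1561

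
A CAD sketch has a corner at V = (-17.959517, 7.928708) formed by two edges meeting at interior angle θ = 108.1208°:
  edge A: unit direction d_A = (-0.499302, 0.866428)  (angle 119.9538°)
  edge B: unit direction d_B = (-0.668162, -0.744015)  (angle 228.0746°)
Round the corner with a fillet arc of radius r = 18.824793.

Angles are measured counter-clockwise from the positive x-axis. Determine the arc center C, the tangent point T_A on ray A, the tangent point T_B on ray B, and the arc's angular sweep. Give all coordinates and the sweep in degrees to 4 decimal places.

center=(-41.0837,10.3534) T_A=(-24.7733,19.7526) T_B=(-27.0777,-2.2247) sweep=71.8792

bisector direction at 174.0142° = (-0.994548,0.104282)
center distance |VC| = r/sin(θ/2) = 18.824793/sin(54.0604°) = 23.250929
C = V + |VC|·bis = (-41.0837,10.3534)
T_A = V + ((C−V)·d_A)·d_A = V + 13.6467·d_A = (-24.7733,19.7526)
T_B = V + ((C−V)·d_B)·d_B = V + 13.6467·d_B = (-27.0777,-2.2247)
sweep = 180° − θ = 71.8792°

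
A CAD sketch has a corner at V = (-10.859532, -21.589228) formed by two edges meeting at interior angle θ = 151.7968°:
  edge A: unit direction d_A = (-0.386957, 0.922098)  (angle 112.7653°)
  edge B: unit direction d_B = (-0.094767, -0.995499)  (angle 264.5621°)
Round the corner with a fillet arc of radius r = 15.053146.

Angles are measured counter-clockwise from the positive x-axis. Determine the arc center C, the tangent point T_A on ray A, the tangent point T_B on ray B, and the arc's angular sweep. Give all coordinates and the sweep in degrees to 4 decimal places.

center=(-26.2033,-23.9272) T_A=(-12.3228,-18.1023) T_B=(-11.2179,-25.3537) sweep=28.2032

bisector direction at 188.6637° = (-0.988590,-0.150635)
center distance |VC| = r/sin(θ/2) = 15.053146/sin(75.8984°) = 15.520864
C = V + |VC|·bis = (-26.2033,-23.9272)
T_A = V + ((C−V)·d_A)·d_A = V + 3.7815·d_A = (-12.3228,-18.1023)
T_B = V + ((C−V)·d_B)·d_B = V + 3.7815·d_B = (-11.2179,-25.3537)
sweep = 180° − θ = 28.2032°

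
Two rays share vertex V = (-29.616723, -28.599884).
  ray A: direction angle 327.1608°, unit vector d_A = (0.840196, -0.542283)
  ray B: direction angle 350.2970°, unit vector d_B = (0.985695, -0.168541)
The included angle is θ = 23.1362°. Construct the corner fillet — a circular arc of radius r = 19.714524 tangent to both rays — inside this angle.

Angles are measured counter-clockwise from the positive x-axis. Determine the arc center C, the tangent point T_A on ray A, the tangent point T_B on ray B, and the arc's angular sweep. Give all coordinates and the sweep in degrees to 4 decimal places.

center=(61.9967,-64.2652) T_A=(51.3058,-80.8293) T_B=(65.3194,-44.8327) sweep=156.8638

bisector direction at 338.7289° = (0.931874,-0.362781)
center distance |VC| = r/sin(θ/2) = 19.714524/sin(11.5681°) = 98.310867
C = V + |VC|·bis = (61.9967,-64.2652)
T_A = V + ((C−V)·d_A)·d_A = V + 96.3139·d_A = (51.3058,-80.8293)
T_B = V + ((C−V)·d_B)·d_B = V + 96.3139·d_B = (65.3194,-44.8327)
sweep = 180° − θ = 156.8638°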